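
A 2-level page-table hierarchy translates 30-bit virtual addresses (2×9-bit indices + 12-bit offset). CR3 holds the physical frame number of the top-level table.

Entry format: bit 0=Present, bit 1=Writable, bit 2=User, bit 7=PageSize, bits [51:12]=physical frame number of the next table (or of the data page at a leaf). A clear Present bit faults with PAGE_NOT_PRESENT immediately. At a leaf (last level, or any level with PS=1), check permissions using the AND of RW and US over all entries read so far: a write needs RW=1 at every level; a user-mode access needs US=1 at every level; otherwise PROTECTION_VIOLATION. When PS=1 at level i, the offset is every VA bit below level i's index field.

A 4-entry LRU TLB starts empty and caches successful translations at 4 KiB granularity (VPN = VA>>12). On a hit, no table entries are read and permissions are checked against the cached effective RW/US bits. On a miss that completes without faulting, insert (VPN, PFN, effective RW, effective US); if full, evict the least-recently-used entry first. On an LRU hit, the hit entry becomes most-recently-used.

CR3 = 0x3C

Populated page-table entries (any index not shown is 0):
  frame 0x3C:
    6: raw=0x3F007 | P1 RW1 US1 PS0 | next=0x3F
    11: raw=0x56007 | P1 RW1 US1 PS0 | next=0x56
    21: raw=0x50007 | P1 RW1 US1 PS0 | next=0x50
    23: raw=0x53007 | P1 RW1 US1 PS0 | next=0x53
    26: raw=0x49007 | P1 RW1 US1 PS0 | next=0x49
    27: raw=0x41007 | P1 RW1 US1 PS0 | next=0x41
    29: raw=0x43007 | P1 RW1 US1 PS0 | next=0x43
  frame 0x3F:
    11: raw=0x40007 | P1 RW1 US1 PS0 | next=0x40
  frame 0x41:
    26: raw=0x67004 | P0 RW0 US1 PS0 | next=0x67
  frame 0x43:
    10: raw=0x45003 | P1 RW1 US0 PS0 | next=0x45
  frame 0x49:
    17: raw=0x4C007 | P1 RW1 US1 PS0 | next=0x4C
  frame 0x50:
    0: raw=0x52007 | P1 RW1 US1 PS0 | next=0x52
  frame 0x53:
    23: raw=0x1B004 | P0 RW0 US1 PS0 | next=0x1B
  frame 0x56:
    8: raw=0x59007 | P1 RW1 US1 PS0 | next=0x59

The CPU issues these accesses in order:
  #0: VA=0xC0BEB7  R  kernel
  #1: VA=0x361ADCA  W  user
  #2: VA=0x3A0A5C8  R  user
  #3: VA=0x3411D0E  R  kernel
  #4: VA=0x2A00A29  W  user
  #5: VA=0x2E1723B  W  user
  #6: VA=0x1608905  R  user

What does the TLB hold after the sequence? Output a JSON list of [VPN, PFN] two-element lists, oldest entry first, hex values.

Trace:
#0 VA=0xC0BEB7 (r,kernel):
  [0] read 0x3C idx=6: raw=0x3F007 flags P=1 W=1 U=1 S=0
  [1] read 0x3F idx=11: raw=0x40007 flags P=1 W=1 U=1 S=0
  → PA=0x40EB7  (2 entries read)
#1 VA=0x361ADCA (w,user):
  [0] read 0x3C idx=27: raw=0x41007 flags P=1 W=1 U=1 S=0
  [1] read 0x41 idx=26: raw=0x67004 flags P=0 W=0 U=1 S=0
  → PAGE_NOT_PRESENT  (2 entries read)
#2 VA=0x3A0A5C8 (r,user):
  [0] read 0x3C idx=29: raw=0x43007 flags P=1 W=1 U=1 S=0
  [1] read 0x43 idx=10: raw=0x45003 flags P=1 W=1 U=0 S=0
  → PROTECTION_VIOLATION  (2 entries read)
#3 VA=0x3411D0E (r,kernel):
  [0] read 0x3C idx=26: raw=0x49007 flags P=1 W=1 U=1 S=0
  [1] read 0x49 idx=17: raw=0x4C007 flags P=1 W=1 U=1 S=0
  → PA=0x4CD0E  (2 entries read)
#4 VA=0x2A00A29 (w,user):
  [0] read 0x3C idx=21: raw=0x50007 flags P=1 W=1 U=1 S=0
  [1] read 0x50 idx=0: raw=0x52007 flags P=1 W=1 U=1 S=0
  → PA=0x52A29  (2 entries read)
#5 VA=0x2E1723B (w,user):
  [0] read 0x3C idx=23: raw=0x53007 flags P=1 W=1 U=1 S=0
  [1] read 0x53 idx=23: raw=0x1B004 flags P=0 W=0 U=1 S=0
  → PAGE_NOT_PRESENT  (2 entries read)
#6 VA=0x1608905 (r,user):
  [0] read 0x3C idx=11: raw=0x56007 flags P=1 W=1 U=1 S=0
  [1] read 0x56 idx=8: raw=0x59007 flags P=1 W=1 U=1 S=0
  → PA=0x59905  (2 entries read)

TLB: [["0xC0B", "0x40"], ["0x3411", "0x4C"], ["0x2A00", "0x52"], ["0x1608", "0x59"]]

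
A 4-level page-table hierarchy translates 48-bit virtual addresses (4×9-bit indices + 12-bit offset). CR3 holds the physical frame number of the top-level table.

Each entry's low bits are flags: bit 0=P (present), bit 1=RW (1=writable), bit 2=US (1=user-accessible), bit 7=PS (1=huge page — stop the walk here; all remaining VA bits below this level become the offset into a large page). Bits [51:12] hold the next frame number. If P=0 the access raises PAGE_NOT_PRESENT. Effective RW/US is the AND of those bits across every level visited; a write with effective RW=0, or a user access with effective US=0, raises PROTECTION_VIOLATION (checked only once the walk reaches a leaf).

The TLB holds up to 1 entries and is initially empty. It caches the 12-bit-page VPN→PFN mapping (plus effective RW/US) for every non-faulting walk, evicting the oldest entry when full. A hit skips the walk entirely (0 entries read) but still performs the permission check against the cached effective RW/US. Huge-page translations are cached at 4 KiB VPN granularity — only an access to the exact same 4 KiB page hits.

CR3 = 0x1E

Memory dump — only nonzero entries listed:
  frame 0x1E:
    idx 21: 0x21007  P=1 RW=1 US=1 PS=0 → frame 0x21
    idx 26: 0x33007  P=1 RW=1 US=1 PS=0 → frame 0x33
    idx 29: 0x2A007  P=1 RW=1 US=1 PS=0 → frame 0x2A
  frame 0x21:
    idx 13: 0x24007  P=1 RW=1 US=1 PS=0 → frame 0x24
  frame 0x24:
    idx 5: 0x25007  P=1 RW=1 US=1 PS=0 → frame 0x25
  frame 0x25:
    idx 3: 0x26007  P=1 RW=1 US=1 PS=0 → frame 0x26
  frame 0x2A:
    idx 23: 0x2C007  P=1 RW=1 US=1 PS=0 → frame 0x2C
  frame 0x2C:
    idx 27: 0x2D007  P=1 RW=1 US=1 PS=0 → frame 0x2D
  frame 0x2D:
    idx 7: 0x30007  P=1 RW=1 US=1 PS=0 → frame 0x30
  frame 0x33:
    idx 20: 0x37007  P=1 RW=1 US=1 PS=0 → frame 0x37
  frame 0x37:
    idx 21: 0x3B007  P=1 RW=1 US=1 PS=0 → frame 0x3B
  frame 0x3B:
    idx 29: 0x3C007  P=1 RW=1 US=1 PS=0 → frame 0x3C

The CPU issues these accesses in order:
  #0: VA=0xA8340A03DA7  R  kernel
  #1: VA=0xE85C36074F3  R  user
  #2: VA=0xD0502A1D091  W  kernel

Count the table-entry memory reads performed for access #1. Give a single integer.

Per-access translation:
#0 VA=0xA8340A03DA7 (r,kernel):
  lvl0: tbl 0x1E, slot 21 ⇒ 0x21007 (P1/RW1/US1/PS0)
  lvl1: tbl 0x21, slot 13 ⇒ 0x24007 (P1/RW1/US1/PS0)
  lvl2: tbl 0x24, slot 5 ⇒ 0x25007 (P1/RW1/US1/PS0)
  lvl3: tbl 0x25, slot 3 ⇒ 0x26007 (P1/RW1/US1/PS0)
  ⇒ phys 0x26DA7  [4 reads]
#1 VA=0xE85C36074F3 (r,user):
  lvl0: tbl 0x1E, slot 29 ⇒ 0x2A007 (P1/RW1/US1/PS0)
  lvl1: tbl 0x2A, slot 23 ⇒ 0x2C007 (P1/RW1/US1/PS0)
  lvl2: tbl 0x2C, slot 27 ⇒ 0x2D007 (P1/RW1/US1/PS0)
  lvl3: tbl 0x2D, slot 7 ⇒ 0x30007 (P1/RW1/US1/PS0)
  ⇒ phys 0x304F3  [4 reads]
#2 VA=0xD0502A1D091 (w,kernel):
  lvl0: tbl 0x1E, slot 26 ⇒ 0x33007 (P1/RW1/US1/PS0)
  lvl1: tbl 0x33, slot 20 ⇒ 0x37007 (P1/RW1/US1/PS0)
  lvl2: tbl 0x37, slot 21 ⇒ 0x3B007 (P1/RW1/US1/PS0)
  lvl3: tbl 0x3B, slot 29 ⇒ 0x3C007 (P1/RW1/US1/PS0)
  ⇒ phys 0x3C091  [4 reads]

Entries read for #1: 4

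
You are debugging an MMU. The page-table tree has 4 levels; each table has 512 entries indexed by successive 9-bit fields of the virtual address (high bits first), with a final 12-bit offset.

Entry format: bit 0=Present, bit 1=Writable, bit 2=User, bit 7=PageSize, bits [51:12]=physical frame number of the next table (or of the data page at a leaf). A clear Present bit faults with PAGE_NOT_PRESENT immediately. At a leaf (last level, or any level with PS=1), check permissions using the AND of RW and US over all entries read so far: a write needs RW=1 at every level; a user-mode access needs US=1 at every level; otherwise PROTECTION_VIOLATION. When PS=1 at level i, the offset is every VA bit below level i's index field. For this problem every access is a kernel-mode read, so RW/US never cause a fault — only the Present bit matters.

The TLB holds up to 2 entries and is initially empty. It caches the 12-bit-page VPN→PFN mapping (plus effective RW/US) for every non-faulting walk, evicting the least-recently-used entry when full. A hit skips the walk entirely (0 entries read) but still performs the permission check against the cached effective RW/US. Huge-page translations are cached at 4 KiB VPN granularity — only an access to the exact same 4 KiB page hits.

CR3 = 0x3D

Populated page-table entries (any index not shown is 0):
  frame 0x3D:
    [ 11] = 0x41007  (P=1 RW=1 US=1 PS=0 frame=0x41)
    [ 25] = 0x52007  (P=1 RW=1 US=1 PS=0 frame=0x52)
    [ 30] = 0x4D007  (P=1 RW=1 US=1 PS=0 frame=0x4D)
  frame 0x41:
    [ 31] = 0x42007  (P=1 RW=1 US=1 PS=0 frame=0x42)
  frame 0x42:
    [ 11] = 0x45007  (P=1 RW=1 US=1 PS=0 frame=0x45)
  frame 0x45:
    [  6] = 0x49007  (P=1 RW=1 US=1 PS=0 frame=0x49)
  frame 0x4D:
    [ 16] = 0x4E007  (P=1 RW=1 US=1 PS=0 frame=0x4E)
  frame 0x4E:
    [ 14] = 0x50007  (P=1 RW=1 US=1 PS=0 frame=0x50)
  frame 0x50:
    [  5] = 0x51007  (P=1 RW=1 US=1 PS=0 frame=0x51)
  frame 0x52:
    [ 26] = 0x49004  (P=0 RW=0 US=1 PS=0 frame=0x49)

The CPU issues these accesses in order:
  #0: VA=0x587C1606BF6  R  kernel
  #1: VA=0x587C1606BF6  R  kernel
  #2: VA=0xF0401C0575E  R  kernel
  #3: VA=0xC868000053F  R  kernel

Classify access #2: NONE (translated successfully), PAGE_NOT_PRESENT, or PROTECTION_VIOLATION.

Walk each access:
#0 VA=0x587C1606BF6 (r,kernel):
  lvl0: tbl 0x3D, slot 11 ⇒ 0x41007 (P1/RW1/US1/PS0)
  lvl1: tbl 0x41, slot 31 ⇒ 0x42007 (P1/RW1/US1/PS0)
  lvl2: tbl 0x42, slot 11 ⇒ 0x45007 (P1/RW1/US1/PS0)
  lvl3: tbl 0x45, slot 6 ⇒ 0x49007 (P1/RW1/US1/PS0)
  → PA=0x49BF6  (4 entries read)
#1 VA=0x587C1606BF6 (r,kernel):
  TLB hit vpn=0x587C1606 → PA=0x49BF6
#2 VA=0xF0401C0575E (r,kernel):
  lvl0: tbl 0x3D, slot 30 ⇒ 0x4D007 (P1/RW1/US1/PS0)
  lvl1: tbl 0x4D, slot 16 ⇒ 0x4E007 (P1/RW1/US1/PS0)
  lvl2: tbl 0x4E, slot 14 ⇒ 0x50007 (P1/RW1/US1/PS0)
  lvl3: tbl 0x50, slot 5 ⇒ 0x51007 (P1/RW1/US1/PS0)
  → PA=0x5175E  (4 entries read)
#3 VA=0xC868000053F (r,kernel):
  lvl0: tbl 0x3D, slot 25 ⇒ 0x52007 (P1/RW1/US1/PS0)
  lvl1: tbl 0x52, slot 26 ⇒ 0x49004 (P0/RW0/US1/PS0)
  ✗ PAGE_NOT_PRESENT  [2 reads]

Access #2 fault: NONE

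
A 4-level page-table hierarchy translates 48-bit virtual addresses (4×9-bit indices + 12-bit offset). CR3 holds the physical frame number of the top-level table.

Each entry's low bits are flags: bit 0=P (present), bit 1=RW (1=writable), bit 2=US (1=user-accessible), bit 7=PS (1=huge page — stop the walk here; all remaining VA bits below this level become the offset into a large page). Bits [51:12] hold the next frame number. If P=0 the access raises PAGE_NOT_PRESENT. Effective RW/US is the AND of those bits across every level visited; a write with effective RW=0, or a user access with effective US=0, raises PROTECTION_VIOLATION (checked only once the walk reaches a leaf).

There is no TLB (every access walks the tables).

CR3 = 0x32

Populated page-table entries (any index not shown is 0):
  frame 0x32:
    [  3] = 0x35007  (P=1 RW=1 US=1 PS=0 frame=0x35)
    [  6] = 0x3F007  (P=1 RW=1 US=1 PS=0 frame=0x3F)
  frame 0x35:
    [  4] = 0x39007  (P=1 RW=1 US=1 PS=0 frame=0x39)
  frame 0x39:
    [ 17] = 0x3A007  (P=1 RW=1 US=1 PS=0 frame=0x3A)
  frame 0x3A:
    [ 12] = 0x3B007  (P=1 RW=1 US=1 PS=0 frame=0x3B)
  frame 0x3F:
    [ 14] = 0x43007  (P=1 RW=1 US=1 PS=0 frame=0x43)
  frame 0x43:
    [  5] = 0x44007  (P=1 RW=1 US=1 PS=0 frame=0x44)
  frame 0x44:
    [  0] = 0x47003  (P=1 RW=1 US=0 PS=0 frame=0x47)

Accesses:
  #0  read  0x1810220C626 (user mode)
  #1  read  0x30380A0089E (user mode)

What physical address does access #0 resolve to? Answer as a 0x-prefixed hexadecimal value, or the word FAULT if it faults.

Per-access translation:
#0 VA=0x1810220C626 (r,user):
  lvl0: tbl 0x32, slot 3 ⇒ 0x35007 (P1/RW1/US1/PS0)
  lvl1: tbl 0x35, slot 4 ⇒ 0x39007 (P1/RW1/US1/PS0)
  lvl2: tbl 0x39, slot 17 ⇒ 0x3A007 (P1/RW1/US1/PS0)
  lvl3: tbl 0x3A, slot 12 ⇒ 0x3B007 (P1/RW1/US1/PS0)
  → PA=0x3B626  (4 entries read)
#1 VA=0x30380A0089E (r,user):
  lvl0: tbl 0x32, slot 6 ⇒ 0x3F007 (P1/RW1/US1/PS0)
  lvl1: tbl 0x3F, slot 14 ⇒ 0x43007 (P1/RW1/US1/PS0)
  lvl2: tbl 0x43, slot 5 ⇒ 0x44007 (P1/RW1/US1/PS0)
  lvl3: tbl 0x44, slot 0 ⇒ 0x47003 (P1/RW1/US0/PS0)
  ⇒ fault: PROTECTION_VIOLATION  — 4 lookups

Access #0 PA: 0x3B626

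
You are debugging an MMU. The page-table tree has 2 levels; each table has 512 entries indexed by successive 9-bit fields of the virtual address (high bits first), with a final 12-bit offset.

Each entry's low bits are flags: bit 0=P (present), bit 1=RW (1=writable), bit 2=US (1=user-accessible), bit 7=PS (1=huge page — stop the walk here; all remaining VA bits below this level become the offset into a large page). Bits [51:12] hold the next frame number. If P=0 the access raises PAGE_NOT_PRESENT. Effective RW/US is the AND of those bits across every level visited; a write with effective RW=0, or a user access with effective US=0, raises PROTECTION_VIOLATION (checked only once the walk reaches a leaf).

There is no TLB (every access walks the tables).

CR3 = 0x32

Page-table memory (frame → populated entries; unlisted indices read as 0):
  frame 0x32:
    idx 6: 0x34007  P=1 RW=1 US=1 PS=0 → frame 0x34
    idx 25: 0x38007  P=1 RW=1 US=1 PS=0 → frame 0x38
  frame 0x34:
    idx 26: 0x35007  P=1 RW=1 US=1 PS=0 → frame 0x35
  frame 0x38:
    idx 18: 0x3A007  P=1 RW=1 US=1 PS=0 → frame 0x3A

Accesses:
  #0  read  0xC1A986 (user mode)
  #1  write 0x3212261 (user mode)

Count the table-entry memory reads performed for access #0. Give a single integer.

Trace:
#0 VA=0xC1A986 (r,user):
  L0 @0x32[6] → 0x34007  P=1,RW=1,US=1,PS=0
  L1 @0x34[26] → 0x35007  P=1,RW=1,US=1,PS=0
  ✓ 0x35986  — 2 lookups
#1 VA=0x3212261 (w,user):
  L0 @0x32[25] → 0x38007  P=1,RW=1,US=1,PS=0
  L1 @0x38[18] → 0x3A007  P=1,RW=1,US=1,PS=0
  ✓ 0x3A261  — 2 lookups

Entries read for #0: 2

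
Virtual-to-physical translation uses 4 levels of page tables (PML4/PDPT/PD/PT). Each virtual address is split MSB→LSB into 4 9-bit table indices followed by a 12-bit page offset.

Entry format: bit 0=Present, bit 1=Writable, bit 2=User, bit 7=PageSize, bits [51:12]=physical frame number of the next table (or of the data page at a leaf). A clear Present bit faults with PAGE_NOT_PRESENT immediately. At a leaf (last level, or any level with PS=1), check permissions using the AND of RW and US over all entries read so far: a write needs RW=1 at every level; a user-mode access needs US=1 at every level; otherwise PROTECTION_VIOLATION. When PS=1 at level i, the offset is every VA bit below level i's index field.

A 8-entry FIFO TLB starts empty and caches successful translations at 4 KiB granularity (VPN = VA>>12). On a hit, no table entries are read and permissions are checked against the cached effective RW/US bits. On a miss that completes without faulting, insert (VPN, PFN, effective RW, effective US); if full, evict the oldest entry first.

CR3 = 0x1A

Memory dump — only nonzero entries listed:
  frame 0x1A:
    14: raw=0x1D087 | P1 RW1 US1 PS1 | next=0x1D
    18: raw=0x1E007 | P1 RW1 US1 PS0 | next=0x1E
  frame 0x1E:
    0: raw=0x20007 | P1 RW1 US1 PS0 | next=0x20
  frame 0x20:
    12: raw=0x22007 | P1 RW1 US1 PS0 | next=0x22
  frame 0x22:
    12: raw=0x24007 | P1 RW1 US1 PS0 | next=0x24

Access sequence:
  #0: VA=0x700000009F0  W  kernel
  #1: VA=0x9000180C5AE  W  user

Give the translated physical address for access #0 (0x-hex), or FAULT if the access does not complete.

Per-access translation:
#0 VA=0x700000009F0 (w,kernel):
  L0 @0x1A[14] → 0x1D087  P=1,RW=1,US=1,PS=1
  ✓ 0x1D9F0 (huge @L0)  — 1 lookups
#1 VA=0x9000180C5AE (w,user):
  L0 @0x1A[18] → 0x1E007  P=1,RW=1,US=1,PS=0
  L1 @0x1E[0] → 0x20007  P=1,RW=1,US=1,PS=0
  L2 @0x20[12] → 0x22007  P=1,RW=1,US=1,PS=0
  L3 @0x22[12] → 0x24007  P=1,RW=1,US=1,PS=0
  ✓ 0x245AE  — 4 lookups

Access #0 PA: 0x1D9F0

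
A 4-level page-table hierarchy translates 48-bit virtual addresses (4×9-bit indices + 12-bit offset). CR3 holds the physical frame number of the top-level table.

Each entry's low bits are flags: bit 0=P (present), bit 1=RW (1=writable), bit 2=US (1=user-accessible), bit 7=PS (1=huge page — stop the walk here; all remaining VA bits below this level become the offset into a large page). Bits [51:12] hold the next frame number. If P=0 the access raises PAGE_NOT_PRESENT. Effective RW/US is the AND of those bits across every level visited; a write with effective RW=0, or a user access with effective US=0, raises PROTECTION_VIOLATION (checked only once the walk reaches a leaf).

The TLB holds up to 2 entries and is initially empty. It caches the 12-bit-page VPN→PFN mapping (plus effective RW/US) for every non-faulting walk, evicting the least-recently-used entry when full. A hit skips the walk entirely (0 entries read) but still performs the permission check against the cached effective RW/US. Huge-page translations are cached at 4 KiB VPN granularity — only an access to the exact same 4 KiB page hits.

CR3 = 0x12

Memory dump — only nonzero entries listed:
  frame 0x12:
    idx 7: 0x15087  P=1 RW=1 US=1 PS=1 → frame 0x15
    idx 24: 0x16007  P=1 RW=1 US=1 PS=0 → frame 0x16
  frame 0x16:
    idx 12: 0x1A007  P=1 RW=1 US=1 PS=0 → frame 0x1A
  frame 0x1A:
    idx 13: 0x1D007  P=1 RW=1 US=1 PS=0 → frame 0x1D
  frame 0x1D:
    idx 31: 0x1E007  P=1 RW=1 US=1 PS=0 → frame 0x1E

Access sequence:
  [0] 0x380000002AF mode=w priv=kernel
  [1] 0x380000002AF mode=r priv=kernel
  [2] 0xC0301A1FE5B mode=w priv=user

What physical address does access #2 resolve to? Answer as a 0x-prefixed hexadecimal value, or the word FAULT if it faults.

Per-access translation:
#0 VA=0x380000002AF (w,kernel):
  lvl0: tbl 0x12, slot 7 ⇒ 0x15087 (P1/RW1/US1/PS1)
  ✓ 0x152AF (huge @L0)  — 1 lookups
#1 VA=0x380000002AF (r,kernel):
  TLB hit vpn=0x38000000 → PA=0x152AF
#2 VA=0xC0301A1FE5B (w,user):
  lvl0: tbl 0x12, slot 24 ⇒ 0x16007 (P1/RW1/US1/PS0)
  lvl1: tbl 0x16, slot 12 ⇒ 0x1A007 (P1/RW1/US1/PS0)
  lvl2: tbl 0x1A, slot 13 ⇒ 0x1D007 (P1/RW1/US1/PS0)
  lvl3: tbl 0x1D, slot 31 ⇒ 0x1E007 (P1/RW1/US1/PS0)
  ✓ 0x1EE5B  — 4 lookups

Access #2 PA: 0x1EE5B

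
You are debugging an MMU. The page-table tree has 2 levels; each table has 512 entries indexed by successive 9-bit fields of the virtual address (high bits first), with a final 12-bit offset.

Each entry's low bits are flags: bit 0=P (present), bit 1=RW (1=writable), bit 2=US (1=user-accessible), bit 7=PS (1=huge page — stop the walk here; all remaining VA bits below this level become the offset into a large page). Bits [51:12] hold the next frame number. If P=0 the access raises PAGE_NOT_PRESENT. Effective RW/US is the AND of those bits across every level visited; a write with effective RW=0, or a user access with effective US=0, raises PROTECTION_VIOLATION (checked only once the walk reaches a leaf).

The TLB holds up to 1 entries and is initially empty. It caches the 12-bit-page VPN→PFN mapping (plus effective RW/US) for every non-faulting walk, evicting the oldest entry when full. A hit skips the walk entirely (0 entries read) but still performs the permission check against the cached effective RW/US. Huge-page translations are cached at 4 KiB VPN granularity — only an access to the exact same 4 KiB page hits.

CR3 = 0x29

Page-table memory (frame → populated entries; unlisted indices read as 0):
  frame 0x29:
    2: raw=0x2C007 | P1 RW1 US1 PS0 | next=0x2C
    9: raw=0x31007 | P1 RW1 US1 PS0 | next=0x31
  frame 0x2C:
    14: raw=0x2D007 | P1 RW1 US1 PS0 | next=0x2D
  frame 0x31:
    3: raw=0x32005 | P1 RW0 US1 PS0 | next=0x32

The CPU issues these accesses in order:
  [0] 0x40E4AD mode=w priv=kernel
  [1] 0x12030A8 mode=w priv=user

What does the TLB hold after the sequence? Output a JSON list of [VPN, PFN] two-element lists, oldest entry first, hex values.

Per-access translation:
#0 VA=0x40E4AD (w,kernel):
  L0 @0x29[2] → 0x2C007  P=1,RW=1,US=1,PS=0
  L1 @0x2C[14] → 0x2D007  P=1,RW=1,US=1,PS=0
  → PA=0x2D4AD  (2 entries read)
#1 VA=0x12030A8 (w,user):
  L0 @0x29[9] → 0x31007  P=1,RW=1,US=1,PS=0
  L1 @0x31[3] → 0x32005  P=1,RW=0,US=1,PS=0
  ✗ PROTECTION_VIOLATION  [2 reads]

TLB: [["0x40E", "0x2D"]]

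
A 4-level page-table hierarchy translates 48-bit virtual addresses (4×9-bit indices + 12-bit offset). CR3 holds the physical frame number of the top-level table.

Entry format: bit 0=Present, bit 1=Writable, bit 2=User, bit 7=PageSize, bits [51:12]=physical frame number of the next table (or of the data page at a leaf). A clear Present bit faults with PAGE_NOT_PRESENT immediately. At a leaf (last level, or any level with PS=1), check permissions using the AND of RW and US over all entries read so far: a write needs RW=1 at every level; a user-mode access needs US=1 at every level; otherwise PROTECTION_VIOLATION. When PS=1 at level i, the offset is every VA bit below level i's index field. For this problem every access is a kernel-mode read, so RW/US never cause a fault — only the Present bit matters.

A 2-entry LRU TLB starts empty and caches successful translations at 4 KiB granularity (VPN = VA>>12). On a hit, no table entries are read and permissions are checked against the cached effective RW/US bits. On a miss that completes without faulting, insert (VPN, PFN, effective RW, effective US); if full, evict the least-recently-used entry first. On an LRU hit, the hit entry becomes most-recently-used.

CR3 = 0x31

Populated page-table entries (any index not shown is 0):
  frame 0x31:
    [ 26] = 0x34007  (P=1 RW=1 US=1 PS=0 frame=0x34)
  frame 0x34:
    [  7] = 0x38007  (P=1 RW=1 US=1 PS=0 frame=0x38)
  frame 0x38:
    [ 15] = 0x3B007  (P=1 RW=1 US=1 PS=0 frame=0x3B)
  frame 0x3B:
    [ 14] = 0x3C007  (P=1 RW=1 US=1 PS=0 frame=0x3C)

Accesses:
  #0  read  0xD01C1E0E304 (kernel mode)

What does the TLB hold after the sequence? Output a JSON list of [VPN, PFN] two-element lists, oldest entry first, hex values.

Per-access translation:
#0 VA=0xD01C1E0E304 (r,kernel):
  lvl0: tbl 0x31, slot 26 ⇒ 0x34007 (P1/RW1/US1/PS0)
  lvl1: tbl 0x34, slot 7 ⇒ 0x38007 (P1/RW1/US1/PS0)
  lvl2: tbl 0x38, slot 15 ⇒ 0x3B007 (P1/RW1/US1/PS0)
  lvl3: tbl 0x3B, slot 14 ⇒ 0x3C007 (P1/RW1/US1/PS0)
  ✓ 0x3C304  — 4 lookups

TLB: [["0xD01C1E0E", "0x3C"]]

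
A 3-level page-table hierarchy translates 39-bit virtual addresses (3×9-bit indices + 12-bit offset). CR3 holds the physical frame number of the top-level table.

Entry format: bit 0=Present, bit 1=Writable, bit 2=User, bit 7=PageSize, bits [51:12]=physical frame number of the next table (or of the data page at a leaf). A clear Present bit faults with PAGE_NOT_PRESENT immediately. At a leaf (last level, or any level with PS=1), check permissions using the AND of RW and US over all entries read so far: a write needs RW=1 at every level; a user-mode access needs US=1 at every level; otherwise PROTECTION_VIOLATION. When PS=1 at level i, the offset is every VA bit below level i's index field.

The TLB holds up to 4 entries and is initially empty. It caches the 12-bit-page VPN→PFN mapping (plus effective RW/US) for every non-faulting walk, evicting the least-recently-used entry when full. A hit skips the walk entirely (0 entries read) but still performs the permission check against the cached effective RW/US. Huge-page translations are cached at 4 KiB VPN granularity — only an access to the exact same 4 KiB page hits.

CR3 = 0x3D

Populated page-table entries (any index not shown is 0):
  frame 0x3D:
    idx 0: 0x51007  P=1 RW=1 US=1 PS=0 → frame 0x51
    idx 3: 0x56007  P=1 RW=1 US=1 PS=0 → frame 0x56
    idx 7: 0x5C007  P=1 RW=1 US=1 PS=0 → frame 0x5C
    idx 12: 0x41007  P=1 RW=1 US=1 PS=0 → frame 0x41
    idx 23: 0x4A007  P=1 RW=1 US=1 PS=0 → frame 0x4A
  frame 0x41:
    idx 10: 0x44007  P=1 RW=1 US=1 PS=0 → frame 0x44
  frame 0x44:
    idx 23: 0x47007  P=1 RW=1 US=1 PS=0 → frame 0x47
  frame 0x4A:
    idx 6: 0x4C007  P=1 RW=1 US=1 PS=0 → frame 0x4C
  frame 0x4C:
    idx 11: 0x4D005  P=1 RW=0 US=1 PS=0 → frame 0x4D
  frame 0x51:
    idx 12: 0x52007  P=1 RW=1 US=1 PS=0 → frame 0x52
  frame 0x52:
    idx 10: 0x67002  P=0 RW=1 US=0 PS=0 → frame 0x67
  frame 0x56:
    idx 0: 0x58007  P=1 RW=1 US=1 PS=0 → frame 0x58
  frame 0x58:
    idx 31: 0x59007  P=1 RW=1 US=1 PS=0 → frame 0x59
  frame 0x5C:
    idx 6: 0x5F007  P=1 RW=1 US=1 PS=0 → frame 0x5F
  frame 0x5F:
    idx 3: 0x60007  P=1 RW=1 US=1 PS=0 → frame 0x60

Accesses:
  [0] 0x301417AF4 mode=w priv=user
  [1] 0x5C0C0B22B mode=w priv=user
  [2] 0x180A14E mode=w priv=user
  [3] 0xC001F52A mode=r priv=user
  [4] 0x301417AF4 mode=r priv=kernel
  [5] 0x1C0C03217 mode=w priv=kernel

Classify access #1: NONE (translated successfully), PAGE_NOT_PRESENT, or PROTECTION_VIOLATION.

Per-access translation:
#0 VA=0x301417AF4 (w,user):
  L0: frame=0x3D idx=12 entry=0x41007 [P=1 RW=1 US=1 PS=0]
  L1: frame=0x41 idx=10 entry=0x44007 [P=1 RW=1 US=1 PS=0]
  L2: frame=0x44 idx=23 entry=0x47007 [P=1 RW=1 US=1 PS=0]
  → PA=0x47AF4  (3 entries read)
#1 VA=0x5C0C0B22B (w,user):
  L0: frame=0x3D idx=23 entry=0x4A007 [P=1 RW=1 US=1 PS=0]
  L1: frame=0x4A idx=6 entry=0x4C007 [P=1 RW=1 US=1 PS=0]
  L2: frame=0x4C idx=11 entry=0x4D005 [P=1 RW=0 US=1 PS=0]
  → PROTECTION_VIOLATION  (3 entries read)
#2 VA=0x180A14E (w,user):
  L0: frame=0x3D idx=0 entry=0x51007 [P=1 RW=1 US=1 PS=0]
  L1: frame=0x51 idx=12 entry=0x52007 [P=1 RW=1 US=1 PS=0]
  L2: frame=0x52 idx=10 entry=0x67002 [P=0 RW=1 US=0 PS=0]
  → PAGE_NOT_PRESENT  (3 entries read)
#3 VA=0xC001F52A (r,user):
  L0: frame=0x3D idx=3 entry=0x56007 [P=1 RW=1 US=1 PS=0]
  L1: frame=0x56 idx=0 entry=0x58007 [P=1 RW=1 US=1 PS=0]
  L2: frame=0x58 idx=31 entry=0x59007 [P=1 RW=1 US=1 PS=0]
  → PA=0x5952A  (3 entries read)
#4 VA=0x301417AF4 (r,kernel):
  TLB hit vpn=0x301417 → PA=0x47AF4
#5 VA=0x1C0C03217 (w,kernel):
  L0: frame=0x3D idx=7 entry=0x5C007 [P=1 RW=1 US=1 PS=0]
  L1: frame=0x5C idx=6 entry=0x5F007 [P=1 RW=1 US=1 PS=0]
  L2: frame=0x5F idx=3 entry=0x60007 [P=1 RW=1 US=1 PS=0]
  → PA=0x60217  (3 entries read)

Access #1 fault: PROTECTION_VIOLATION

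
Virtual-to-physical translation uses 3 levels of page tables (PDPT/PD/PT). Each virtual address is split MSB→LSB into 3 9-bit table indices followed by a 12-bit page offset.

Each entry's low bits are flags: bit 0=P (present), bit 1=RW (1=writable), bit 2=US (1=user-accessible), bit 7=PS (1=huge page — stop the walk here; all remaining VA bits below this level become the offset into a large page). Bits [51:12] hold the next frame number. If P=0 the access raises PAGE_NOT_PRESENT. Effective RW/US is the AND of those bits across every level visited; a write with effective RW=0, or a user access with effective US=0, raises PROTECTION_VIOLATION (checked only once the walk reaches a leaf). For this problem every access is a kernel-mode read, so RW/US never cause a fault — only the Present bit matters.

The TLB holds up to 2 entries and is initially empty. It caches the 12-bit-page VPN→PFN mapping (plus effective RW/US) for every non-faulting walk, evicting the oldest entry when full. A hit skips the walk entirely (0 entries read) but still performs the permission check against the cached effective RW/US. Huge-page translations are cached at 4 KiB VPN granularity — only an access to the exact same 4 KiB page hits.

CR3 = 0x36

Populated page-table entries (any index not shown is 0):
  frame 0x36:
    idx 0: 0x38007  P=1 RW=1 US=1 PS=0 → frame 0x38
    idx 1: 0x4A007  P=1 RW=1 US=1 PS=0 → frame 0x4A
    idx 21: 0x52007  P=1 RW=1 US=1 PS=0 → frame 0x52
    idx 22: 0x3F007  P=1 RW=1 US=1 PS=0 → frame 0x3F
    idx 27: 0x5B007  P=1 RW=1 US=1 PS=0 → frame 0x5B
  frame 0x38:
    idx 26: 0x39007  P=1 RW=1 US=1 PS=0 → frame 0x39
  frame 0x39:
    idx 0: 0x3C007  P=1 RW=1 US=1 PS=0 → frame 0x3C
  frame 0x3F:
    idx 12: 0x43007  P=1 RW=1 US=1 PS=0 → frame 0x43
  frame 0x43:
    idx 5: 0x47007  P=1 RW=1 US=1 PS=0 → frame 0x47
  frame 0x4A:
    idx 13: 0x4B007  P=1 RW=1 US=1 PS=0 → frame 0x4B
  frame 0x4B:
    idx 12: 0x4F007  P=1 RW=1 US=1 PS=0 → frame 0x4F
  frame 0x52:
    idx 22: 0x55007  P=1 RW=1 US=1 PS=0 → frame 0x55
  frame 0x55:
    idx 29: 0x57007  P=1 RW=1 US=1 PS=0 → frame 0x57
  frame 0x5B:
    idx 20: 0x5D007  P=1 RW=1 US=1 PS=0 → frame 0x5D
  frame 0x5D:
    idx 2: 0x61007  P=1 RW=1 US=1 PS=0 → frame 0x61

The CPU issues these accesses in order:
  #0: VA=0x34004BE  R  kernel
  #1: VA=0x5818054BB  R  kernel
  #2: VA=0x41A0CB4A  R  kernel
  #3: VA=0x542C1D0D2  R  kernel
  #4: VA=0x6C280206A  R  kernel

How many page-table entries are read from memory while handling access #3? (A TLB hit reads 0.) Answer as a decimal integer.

Trace:
#0 VA=0x34004BE (r,kernel):
  L0: frame=0x36 idx=0 entry=0x38007 [P=1 RW=1 US=1 PS=0]
  L1: frame=0x38 idx=26 entry=0x39007 [P=1 RW=1 US=1 PS=0]
  L2: frame=0x39 idx=0 entry=0x3C007 [P=1 RW=1 US=1 PS=0]
  ✓ 0x3C4BE  — 3 lookups
#1 VA=0x5818054BB (r,kernel):
  L0: frame=0x36 idx=22 entry=0x3F007 [P=1 RW=1 US=1 PS=0]
  L1: frame=0x3F idx=12 entry=0x43007 [P=1 RW=1 US=1 PS=0]
  L2: frame=0x43 idx=5 entry=0x47007 [P=1 RW=1 US=1 PS=0]
  ✓ 0x474BB  — 3 lookups
#2 VA=0x41A0CB4A (r,kernel):
  L0: frame=0x36 idx=1 entry=0x4A007 [P=1 RW=1 US=1 PS=0]
  L1: frame=0x4A idx=13 entry=0x4B007 [P=1 RW=1 US=1 PS=0]
  L2: frame=0x4B idx=12 entry=0x4F007 [P=1 RW=1 US=1 PS=0]
  ✓ 0x4FB4A  — 3 lookups
#3 VA=0x542C1D0D2 (r,kernel):
  L0: frame=0x36 idx=21 entry=0x52007 [P=1 RW=1 US=1 PS=0]
  L1: frame=0x52 idx=22 entry=0x55007 [P=1 RW=1 US=1 PS=0]
  L2: frame=0x55 idx=29 entry=0x57007 [P=1 RW=1 US=1 PS=0]
  ✓ 0x570D2  — 3 lookups
#4 VA=0x6C280206A (r,kernel):
  L0: frame=0x36 idx=27 entry=0x5B007 [P=1 RW=1 US=1 PS=0]
  L1: frame=0x5B idx=20 entry=0x5D007 [P=1 RW=1 US=1 PS=0]
  L2: frame=0x5D idx=2 entry=0x61007 [P=1 RW=1 US=1 PS=0]
  ✓ 0x6106A  — 3 lookups

Entries read for #3: 3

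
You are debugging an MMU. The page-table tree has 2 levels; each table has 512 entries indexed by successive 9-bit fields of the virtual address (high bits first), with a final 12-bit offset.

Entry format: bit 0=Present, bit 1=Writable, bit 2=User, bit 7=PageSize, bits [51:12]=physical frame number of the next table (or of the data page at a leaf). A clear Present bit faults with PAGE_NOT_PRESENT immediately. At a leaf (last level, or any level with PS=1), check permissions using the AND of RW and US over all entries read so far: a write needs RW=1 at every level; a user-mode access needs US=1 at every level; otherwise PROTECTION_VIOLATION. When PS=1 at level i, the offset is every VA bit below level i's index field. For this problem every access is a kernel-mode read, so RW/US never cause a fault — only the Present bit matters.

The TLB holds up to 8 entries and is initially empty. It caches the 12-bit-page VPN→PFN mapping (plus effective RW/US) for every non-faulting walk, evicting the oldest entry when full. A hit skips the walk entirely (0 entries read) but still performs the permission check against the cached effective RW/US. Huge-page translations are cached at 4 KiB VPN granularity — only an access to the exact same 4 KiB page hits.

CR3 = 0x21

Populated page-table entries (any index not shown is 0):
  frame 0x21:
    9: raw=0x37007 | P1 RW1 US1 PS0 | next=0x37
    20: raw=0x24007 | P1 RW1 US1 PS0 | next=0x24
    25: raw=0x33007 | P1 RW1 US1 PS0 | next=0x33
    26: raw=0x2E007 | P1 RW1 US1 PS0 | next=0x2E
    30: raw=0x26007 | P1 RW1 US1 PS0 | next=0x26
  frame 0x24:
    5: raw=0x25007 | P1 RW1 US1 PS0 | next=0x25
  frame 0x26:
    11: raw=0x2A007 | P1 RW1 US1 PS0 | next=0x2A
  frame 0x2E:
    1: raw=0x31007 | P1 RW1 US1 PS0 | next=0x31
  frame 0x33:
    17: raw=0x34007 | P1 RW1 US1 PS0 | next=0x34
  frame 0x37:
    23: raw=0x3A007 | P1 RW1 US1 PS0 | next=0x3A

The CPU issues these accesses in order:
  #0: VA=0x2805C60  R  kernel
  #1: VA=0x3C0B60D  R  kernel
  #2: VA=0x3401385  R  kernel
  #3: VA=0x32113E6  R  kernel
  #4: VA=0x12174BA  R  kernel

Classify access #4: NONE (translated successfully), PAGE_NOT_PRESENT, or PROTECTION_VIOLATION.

Trace:
#0 VA=0x2805C60 (r,kernel):
  lvl0: tbl 0x21, slot 20 ⇒ 0x24007 (P1/RW1/US1/PS0)
  lvl1: tbl 0x24, slot 5 ⇒ 0x25007 (P1/RW1/US1/PS0)
  ⇒ phys 0x25C60  [2 reads]
#1 VA=0x3C0B60D (r,kernel):
  lvl0: tbl 0x21, slot 30 ⇒ 0x26007 (P1/RW1/US1/PS0)
  lvl1: tbl 0x26, slot 11 ⇒ 0x2A007 (P1/RW1/US1/PS0)
  ⇒ phys 0x2A60D  [2 reads]
#2 VA=0x3401385 (r,kernel):
  lvl0: tbl 0x21, slot 26 ⇒ 0x2E007 (P1/RW1/US1/PS0)
  lvl1: tbl 0x2E, slot 1 ⇒ 0x31007 (P1/RW1/US1/PS0)
  ⇒ phys 0x31385  [2 reads]
#3 VA=0x32113E6 (r,kernel):
  lvl0: tbl 0x21, slot 25 ⇒ 0x33007 (P1/RW1/US1/PS0)
  lvl1: tbl 0x33, slot 17 ⇒ 0x34007 (P1/RW1/US1/PS0)
  ⇒ phys 0x343E6  [2 reads]
#4 VA=0x12174BA (r,kernel):
  lvl0: tbl 0x21, slot 9 ⇒ 0x37007 (P1/RW1/US1/PS0)
  lvl1: tbl 0x37, slot 23 ⇒ 0x3A007 (P1/RW1/US1/PS0)
  ⇒ phys 0x3A4BA  [2 reads]

Access #4 fault: NONE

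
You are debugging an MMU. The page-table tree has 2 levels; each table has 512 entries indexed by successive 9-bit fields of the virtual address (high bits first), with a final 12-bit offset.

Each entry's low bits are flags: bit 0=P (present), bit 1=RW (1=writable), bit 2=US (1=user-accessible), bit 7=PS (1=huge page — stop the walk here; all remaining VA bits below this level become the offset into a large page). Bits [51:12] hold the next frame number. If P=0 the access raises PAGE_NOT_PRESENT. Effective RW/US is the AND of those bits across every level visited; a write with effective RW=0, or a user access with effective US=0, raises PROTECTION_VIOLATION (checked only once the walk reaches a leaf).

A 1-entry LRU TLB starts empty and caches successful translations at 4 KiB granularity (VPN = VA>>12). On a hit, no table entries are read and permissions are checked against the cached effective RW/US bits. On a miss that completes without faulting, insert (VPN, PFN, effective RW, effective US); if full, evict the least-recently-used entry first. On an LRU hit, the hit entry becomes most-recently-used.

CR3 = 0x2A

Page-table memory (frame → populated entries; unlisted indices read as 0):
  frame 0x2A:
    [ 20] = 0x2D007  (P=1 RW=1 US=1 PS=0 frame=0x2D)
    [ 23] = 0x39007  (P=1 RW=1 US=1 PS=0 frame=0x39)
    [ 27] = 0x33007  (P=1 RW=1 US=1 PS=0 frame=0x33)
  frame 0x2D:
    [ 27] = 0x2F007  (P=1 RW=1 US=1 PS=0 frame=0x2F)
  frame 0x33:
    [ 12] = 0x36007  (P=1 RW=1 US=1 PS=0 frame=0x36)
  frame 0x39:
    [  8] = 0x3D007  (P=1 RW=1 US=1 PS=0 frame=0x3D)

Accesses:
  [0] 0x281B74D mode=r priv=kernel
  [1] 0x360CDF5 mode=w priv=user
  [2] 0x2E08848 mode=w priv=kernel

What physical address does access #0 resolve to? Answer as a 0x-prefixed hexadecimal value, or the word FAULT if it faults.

Trace:
#0 VA=0x281B74D (r,kernel):
  [0] read 0x2A idx=20: raw=0x2D007 flags P=1 W=1 U=1 S=0
  [1] read 0x2D idx=27: raw=0x2F007 flags P=1 W=1 U=1 S=0
  ⇒ phys 0x2F74D  [2 reads]
#1 VA=0x360CDF5 (w,user):
  [0] read 0x2A idx=27: raw=0x33007 flags P=1 W=1 U=1 S=0
  [1] read 0x33 idx=12: raw=0x36007 flags P=1 W=1 U=1 S=0
  ⇒ phys 0x36DF5  [2 reads]
#2 VA=0x2E08848 (w,kernel):
  [0] read 0x2A idx=23: raw=0x39007 flags P=1 W=1 U=1 S=0
  [1] read 0x39 idx=8: raw=0x3D007 flags P=1 W=1 U=1 S=0
  ⇒ phys 0x3D848  [2 reads]

Access #0 PA: 0x2F74D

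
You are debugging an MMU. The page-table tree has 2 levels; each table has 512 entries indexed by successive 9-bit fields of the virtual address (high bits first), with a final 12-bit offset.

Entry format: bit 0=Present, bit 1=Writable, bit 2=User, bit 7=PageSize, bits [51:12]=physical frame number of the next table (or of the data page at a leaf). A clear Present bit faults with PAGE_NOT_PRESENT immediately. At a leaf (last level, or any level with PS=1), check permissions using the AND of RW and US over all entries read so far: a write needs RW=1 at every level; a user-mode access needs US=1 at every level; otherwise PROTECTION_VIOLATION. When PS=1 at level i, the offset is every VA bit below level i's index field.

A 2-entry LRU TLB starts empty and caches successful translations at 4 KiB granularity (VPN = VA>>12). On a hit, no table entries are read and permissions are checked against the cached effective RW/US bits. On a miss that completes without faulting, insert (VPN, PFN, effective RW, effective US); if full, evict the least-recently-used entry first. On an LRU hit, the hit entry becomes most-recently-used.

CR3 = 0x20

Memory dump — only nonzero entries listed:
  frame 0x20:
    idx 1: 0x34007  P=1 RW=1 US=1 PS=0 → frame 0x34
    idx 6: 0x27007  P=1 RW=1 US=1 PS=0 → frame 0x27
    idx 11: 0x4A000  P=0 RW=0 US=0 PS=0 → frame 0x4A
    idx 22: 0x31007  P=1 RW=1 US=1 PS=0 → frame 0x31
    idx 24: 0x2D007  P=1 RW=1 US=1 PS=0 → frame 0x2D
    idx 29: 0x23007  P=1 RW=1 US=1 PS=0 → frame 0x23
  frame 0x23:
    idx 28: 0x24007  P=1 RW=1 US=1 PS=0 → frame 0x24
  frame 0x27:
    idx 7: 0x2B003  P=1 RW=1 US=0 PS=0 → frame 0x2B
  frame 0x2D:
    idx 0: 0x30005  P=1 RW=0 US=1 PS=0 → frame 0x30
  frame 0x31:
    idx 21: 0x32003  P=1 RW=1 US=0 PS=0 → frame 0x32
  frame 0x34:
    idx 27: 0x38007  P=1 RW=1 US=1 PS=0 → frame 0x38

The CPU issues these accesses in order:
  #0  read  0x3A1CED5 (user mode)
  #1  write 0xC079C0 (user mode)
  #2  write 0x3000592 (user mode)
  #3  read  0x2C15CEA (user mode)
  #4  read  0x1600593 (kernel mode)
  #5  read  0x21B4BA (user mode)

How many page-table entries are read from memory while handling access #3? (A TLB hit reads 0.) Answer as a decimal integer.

Trace:
#0 VA=0x3A1CED5 (r,user):
  L0: frame=0x20 idx=29 entry=0x23007 [P=1 RW=1 US=1 PS=0]
  L1: frame=0x23 idx=28 entry=0x24007 [P=1 RW=1 US=1 PS=0]
  ⇒ phys 0x24ED5  [2 reads]
#1 VA=0xC079C0 (w,user):
  L0: frame=0x20 idx=6 entry=0x27007 [P=1 RW=1 US=1 PS=0]
  L1: frame=0x27 idx=7 entry=0x2B003 [P=1 RW=1 US=0 PS=0]
  ✗ PROTECTION_VIOLATION  [2 reads]
#2 VA=0x3000592 (w,user):
  L0: frame=0x20 idx=24 entry=0x2D007 [P=1 RW=1 US=1 PS=0]
  L1: frame=0x2D idx=0 entry=0x30005 [P=1 RW=0 US=1 PS=0]
  ✗ PROTECTION_VIOLATION  [2 reads]
#3 VA=0x2C15CEA (r,user):
  L0: frame=0x20 idx=22 entry=0x31007 [P=1 RW=1 US=1 PS=0]
  L1: frame=0x31 idx=21 entry=0x32003 [P=1 RW=1 US=0 PS=0]
  ✗ PROTECTION_VIOLATION  [2 reads]
#4 VA=0x1600593 (r,kernel):
  L0: frame=0x20 idx=11 entry=0x4A000 [P=0 RW=0 US=0 PS=0]
  ✗ PAGE_NOT_PRESENT  [1 reads]
#5 VA=0x21B4BA (r,user):
  L0: frame=0x20 idx=1 entry=0x34007 [P=1 RW=1 US=1 PS=0]
  L1: frame=0x34 idx=27 entry=0x38007 [P=1 RW=1 US=1 PS=0]
  ⇒ phys 0x384BA  [2 reads]

Entries read for #3: 2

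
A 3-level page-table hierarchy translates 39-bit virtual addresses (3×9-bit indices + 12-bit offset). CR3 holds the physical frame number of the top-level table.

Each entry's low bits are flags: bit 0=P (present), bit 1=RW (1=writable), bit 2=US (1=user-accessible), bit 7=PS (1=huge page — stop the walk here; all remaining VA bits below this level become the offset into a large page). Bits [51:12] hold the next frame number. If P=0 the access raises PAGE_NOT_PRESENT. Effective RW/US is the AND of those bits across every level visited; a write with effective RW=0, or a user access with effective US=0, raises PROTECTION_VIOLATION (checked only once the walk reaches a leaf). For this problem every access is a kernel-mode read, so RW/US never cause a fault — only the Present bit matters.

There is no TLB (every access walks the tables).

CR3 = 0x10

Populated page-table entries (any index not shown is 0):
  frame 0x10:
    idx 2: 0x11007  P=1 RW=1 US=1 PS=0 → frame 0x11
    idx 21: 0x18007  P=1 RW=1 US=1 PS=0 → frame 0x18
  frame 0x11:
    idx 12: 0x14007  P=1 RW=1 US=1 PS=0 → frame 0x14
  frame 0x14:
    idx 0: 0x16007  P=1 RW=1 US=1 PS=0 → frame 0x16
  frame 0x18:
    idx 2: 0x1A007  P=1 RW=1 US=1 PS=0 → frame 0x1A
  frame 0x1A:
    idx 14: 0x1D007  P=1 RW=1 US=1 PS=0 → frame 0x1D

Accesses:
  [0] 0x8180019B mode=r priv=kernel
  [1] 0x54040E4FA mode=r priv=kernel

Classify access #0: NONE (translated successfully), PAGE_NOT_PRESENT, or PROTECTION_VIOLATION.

Per-access translation:
#0 VA=0x8180019B (r,kernel):
  L0: frame=0x10 idx=2 entry=0x11007 [P=1 RW=1 US=1 PS=0]
  L1: frame=0x11 idx=12 entry=0x14007 [P=1 RW=1 US=1 PS=0]
  L2: frame=0x14 idx=0 entry=0x16007 [P=1 RW=1 US=1 PS=0]
  ⇒ phys 0x1619B  [3 reads]
#1 VA=0x54040E4FA (r,kernel):
  L0: frame=0x10 idx=21 entry=0x18007 [P=1 RW=1 US=1 PS=0]
  L1: frame=0x18 idx=2 entry=0x1A007 [P=1 RW=1 US=1 PS=0]
  L2: frame=0x1A idx=14 entry=0x1D007 [P=1 RW=1 US=1 PS=0]
  ⇒ phys 0x1D4FA  [3 reads]

Access #0 fault: NONE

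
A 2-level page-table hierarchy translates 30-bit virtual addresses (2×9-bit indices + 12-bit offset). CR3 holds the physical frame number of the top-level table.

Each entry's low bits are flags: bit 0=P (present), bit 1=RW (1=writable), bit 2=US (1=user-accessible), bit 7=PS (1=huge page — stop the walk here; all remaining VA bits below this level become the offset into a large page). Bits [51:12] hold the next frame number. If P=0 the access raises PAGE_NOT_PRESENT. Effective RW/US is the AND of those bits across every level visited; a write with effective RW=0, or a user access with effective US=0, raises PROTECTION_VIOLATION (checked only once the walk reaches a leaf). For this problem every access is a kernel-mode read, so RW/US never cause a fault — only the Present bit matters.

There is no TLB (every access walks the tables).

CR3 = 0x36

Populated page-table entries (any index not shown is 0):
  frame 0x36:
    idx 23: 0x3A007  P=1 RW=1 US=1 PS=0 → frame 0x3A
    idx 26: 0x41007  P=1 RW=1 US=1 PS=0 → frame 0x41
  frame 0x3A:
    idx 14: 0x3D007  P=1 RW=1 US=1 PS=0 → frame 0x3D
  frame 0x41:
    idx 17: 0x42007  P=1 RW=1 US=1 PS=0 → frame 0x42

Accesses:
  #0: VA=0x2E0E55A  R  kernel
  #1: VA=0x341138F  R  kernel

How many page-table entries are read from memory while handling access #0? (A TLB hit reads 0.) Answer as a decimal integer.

Walk each access:
#0 VA=0x2E0E55A (r,kernel):
  [0] read 0x36 idx=23: raw=0x3A007 flags P=1 W=1 U=1 S=0
  [1] read 0x3A idx=14: raw=0x3D007 flags P=1 W=1 U=1 S=0
  ✓ 0x3D55A  — 2 lookups
#1 VA=0x341138F (r,kernel):
  [0] read 0x36 idx=26: raw=0x41007 flags P=1 W=1 U=1 S=0
  [1] read 0x41 idx=17: raw=0x42007 flags P=1 W=1 U=1 S=0
  ✓ 0x4238F  — 2 lookups

Entries read for #0: 2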